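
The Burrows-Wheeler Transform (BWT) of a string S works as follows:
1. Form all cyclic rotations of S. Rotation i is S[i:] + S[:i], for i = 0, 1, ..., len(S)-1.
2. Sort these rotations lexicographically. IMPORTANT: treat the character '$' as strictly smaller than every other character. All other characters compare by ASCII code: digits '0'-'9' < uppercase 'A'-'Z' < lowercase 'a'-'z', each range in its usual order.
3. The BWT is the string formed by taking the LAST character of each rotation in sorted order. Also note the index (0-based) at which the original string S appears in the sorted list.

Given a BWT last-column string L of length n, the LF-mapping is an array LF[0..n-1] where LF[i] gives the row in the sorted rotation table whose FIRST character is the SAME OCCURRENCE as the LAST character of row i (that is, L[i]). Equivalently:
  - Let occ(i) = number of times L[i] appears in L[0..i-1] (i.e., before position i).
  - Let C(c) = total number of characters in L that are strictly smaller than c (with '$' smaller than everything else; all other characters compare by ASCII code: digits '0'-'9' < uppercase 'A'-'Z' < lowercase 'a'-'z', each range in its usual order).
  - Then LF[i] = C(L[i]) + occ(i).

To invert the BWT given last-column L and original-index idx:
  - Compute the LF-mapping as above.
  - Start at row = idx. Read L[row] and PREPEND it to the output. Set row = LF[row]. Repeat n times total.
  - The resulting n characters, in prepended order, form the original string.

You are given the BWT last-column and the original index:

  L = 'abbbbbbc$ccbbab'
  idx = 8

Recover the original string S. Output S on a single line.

LF mapping: 1 3 4 5 6 7 8 12 0 13 14 9 10 2 11
Walk LF starting at row 8, prepending L[row]:
  step 1: row=8, L[8]='$', prepend. Next row=LF[8]=0
  step 2: row=0, L[0]='a', prepend. Next row=LF[0]=1
  step 3: row=1, L[1]='b', prepend. Next row=LF[1]=3
  step 4: row=3, L[3]='b', prepend. Next row=LF[3]=5
  step 5: row=5, L[5]='b', prepend. Next row=LF[5]=7
  step 6: row=7, L[7]='c', prepend. Next row=LF[7]=12
  step 7: row=12, L[12]='b', prepend. Next row=LF[12]=10
  step 8: row=10, L[10]='c', prepend. Next row=LF[10]=14
  step 9: row=14, L[14]='b', prepend. Next row=LF[14]=11
  step 10: row=11, L[11]='b', prepend. Next row=LF[11]=9
  step 11: row=9, L[9]='c', prepend. Next row=LF[9]=13
  step 12: row=13, L[13]='a', prepend. Next row=LF[13]=2
  step 13: row=2, L[2]='b', prepend. Next row=LF[2]=4
  step 14: row=4, L[4]='b', prepend. Next row=LF[4]=6
  step 15: row=6, L[6]='b', prepend. Next row=LF[6]=8
Reversed output: bbbacbbcbcbbba$

Answer: bbbacbbcbcbbba$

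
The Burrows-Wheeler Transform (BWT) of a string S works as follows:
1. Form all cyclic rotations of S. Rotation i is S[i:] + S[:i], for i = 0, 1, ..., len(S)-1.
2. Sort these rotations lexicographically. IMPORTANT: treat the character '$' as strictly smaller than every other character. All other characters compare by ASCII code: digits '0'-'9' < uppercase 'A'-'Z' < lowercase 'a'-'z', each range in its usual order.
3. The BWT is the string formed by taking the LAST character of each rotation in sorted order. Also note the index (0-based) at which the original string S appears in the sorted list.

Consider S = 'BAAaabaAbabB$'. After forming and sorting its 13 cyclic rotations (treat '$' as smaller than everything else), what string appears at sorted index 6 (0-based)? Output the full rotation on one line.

Answer: aAbabB$BAAaab

Derivation:
All 13 rotations (rotation i = S[i:]+S[:i]):
  rot[0] = BAAaabaAbabB$
  rot[1] = AAaabaAbabB$B
  rot[2] = AaabaAbabB$BA
  rot[3] = aabaAbabB$BAA
  rot[4] = abaAbabB$BAAa
  rot[5] = baAbabB$BAAaa
  rot[6] = aAbabB$BAAaab
  rot[7] = AbabB$BAAaaba
  rot[8] = babB$BAAaabaA
  rot[9] = abB$BAAaabaAb
  rot[10] = bB$BAAaabaAba
  rot[11] = B$BAAaabaAbab
  rot[12] = $BAAaabaAbabB
Sorted (with $ < everything):
  sorted[0] = $BAAaabaAbabB
  sorted[1] = AAaabaAbabB$B
  sorted[2] = AaabaAbabB$BA
  sorted[3] = AbabB$BAAaaba
  sorted[4] = B$BAAaabaAbab
  sorted[5] = BAAaabaAbabB$
  sorted[6] = aAbabB$BAAaab
  sorted[7] = aabaAbabB$BAA
  sorted[8] = abB$BAAaabaAb
  sorted[9] = abaAbabB$BAAa
  sorted[10] = bB$BAAaabaAba
  sorted[11] = baAbabB$BAAaa
  sorted[12] = babB$BAAaabaA
sorted[6] = aAbabB$BAAaab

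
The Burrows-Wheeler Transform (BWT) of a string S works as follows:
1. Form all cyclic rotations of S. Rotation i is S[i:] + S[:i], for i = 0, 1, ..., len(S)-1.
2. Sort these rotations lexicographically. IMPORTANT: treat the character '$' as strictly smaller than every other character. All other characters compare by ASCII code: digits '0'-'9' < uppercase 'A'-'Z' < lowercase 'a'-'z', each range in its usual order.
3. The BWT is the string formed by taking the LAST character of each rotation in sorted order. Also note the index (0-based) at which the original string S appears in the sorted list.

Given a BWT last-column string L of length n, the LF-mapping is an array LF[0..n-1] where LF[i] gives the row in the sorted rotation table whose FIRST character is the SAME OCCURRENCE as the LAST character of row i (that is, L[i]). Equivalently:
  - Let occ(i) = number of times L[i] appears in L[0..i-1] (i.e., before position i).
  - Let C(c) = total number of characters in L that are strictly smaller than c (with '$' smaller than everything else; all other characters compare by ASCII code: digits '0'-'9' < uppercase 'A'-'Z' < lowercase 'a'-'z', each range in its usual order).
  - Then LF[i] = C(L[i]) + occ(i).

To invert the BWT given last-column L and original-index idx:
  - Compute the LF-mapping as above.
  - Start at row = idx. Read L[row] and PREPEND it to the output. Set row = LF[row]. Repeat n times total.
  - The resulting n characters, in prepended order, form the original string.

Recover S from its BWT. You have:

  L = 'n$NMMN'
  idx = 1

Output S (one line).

LF mapping: 5 0 3 1 2 4
Walk LF starting at row 1, prepending L[row]:
  step 1: row=1, L[1]='$', prepend. Next row=LF[1]=0
  step 2: row=0, L[0]='n', prepend. Next row=LF[0]=5
  step 3: row=5, L[5]='N', prepend. Next row=LF[5]=4
  step 4: row=4, L[4]='M', prepend. Next row=LF[4]=2
  step 5: row=2, L[2]='N', prepend. Next row=LF[2]=3
  step 6: row=3, L[3]='M', prepend. Next row=LF[3]=1
Reversed output: MNMNn$

Answer: MNMNn$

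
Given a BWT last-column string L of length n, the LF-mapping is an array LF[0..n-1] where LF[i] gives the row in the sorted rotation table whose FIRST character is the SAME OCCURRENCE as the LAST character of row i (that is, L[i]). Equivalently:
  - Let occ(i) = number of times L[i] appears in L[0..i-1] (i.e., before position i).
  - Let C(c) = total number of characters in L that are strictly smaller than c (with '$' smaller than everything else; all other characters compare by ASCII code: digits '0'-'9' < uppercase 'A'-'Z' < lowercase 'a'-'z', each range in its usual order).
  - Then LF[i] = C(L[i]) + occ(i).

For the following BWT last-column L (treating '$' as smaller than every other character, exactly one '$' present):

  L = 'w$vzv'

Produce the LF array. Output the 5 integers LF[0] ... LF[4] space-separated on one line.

Char counts: '$':1, 'v':2, 'w':1, 'z':1
C (first-col start): C('$')=0, C('v')=1, C('w')=3, C('z')=4
L[0]='w': occ=0, LF[0]=C('w')+0=3+0=3
L[1]='$': occ=0, LF[1]=C('$')+0=0+0=0
L[2]='v': occ=0, LF[2]=C('v')+0=1+0=1
L[3]='z': occ=0, LF[3]=C('z')+0=4+0=4
L[4]='v': occ=1, LF[4]=C('v')+1=1+1=2

Answer: 3 0 1 4 2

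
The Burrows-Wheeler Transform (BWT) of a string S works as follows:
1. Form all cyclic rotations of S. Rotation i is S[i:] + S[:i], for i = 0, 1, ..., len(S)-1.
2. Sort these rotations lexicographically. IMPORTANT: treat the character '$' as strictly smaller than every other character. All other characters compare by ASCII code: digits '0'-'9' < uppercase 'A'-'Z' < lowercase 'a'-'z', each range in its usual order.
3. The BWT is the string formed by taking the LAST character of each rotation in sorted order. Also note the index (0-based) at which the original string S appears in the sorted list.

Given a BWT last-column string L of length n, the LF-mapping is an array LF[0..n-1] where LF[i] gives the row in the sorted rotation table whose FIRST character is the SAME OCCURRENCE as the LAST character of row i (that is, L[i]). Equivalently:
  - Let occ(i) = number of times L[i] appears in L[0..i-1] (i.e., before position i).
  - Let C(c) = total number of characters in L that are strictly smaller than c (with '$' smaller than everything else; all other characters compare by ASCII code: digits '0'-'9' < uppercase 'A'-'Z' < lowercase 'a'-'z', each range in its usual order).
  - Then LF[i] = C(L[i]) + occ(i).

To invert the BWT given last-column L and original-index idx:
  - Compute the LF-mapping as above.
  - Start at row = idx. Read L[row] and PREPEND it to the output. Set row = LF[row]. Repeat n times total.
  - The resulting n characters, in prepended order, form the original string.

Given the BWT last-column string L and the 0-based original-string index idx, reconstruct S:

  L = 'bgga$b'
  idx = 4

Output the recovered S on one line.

Answer: gabgb$

Derivation:
LF mapping: 2 4 5 1 0 3
Walk LF starting at row 4, prepending L[row]:
  step 1: row=4, L[4]='$', prepend. Next row=LF[4]=0
  step 2: row=0, L[0]='b', prepend. Next row=LF[0]=2
  step 3: row=2, L[2]='g', prepend. Next row=LF[2]=5
  step 4: row=5, L[5]='b', prepend. Next row=LF[5]=3
  step 5: row=3, L[3]='a', prepend. Next row=LF[3]=1
  step 6: row=1, L[1]='g', prepend. Next row=LF[1]=4
Reversed output: gabgb$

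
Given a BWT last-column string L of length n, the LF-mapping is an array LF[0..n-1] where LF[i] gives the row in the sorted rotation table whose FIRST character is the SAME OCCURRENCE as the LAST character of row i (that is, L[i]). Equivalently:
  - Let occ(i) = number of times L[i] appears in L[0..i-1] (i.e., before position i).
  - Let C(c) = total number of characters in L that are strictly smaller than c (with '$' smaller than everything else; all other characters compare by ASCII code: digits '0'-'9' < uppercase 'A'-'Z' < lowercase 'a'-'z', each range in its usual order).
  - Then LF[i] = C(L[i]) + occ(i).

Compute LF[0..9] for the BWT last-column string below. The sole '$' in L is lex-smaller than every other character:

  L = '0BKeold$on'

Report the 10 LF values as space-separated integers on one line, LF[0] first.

Answer: 1 2 3 5 8 6 4 0 9 7

Derivation:
Char counts: '$':1, '0':1, 'B':1, 'K':1, 'd':1, 'e':1, 'l':1, 'n':1, 'o':2
C (first-col start): C('$')=0, C('0')=1, C('B')=2, C('K')=3, C('d')=4, C('e')=5, C('l')=6, C('n')=7, C('o')=8
L[0]='0': occ=0, LF[0]=C('0')+0=1+0=1
L[1]='B': occ=0, LF[1]=C('B')+0=2+0=2
L[2]='K': occ=0, LF[2]=C('K')+0=3+0=3
L[3]='e': occ=0, LF[3]=C('e')+0=5+0=5
L[4]='o': occ=0, LF[4]=C('o')+0=8+0=8
L[5]='l': occ=0, LF[5]=C('l')+0=6+0=6
L[6]='d': occ=0, LF[6]=C('d')+0=4+0=4
L[7]='$': occ=0, LF[7]=C('$')+0=0+0=0
L[8]='o': occ=1, LF[8]=C('o')+1=8+1=9
L[9]='n': occ=0, LF[9]=C('n')+0=7+0=7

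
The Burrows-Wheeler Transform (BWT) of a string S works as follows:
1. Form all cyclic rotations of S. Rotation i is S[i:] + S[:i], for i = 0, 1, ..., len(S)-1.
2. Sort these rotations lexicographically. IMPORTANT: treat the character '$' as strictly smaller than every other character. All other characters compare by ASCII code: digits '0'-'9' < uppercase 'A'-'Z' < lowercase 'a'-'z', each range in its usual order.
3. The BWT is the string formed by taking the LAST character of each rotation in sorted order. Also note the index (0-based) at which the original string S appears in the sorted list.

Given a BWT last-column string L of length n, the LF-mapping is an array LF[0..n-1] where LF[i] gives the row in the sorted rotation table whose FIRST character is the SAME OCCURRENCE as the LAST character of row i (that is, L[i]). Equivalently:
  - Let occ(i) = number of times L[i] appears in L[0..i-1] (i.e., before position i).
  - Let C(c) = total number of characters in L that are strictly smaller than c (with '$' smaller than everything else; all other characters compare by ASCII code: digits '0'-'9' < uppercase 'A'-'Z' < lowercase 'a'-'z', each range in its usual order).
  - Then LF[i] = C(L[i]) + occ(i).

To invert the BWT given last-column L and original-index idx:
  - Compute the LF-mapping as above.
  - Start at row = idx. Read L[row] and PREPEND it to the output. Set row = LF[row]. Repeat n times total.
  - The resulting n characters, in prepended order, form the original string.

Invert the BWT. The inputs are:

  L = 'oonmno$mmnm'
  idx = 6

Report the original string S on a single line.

Answer: nmonmnommo$

Derivation:
LF mapping: 8 9 5 1 6 10 0 2 3 7 4
Walk LF starting at row 6, prepending L[row]:
  step 1: row=6, L[6]='$', prepend. Next row=LF[6]=0
  step 2: row=0, L[0]='o', prepend. Next row=LF[0]=8
  step 3: row=8, L[8]='m', prepend. Next row=LF[8]=3
  step 4: row=3, L[3]='m', prepend. Next row=LF[3]=1
  step 5: row=1, L[1]='o', prepend. Next row=LF[1]=9
  step 6: row=9, L[9]='n', prepend. Next row=LF[9]=7
  step 7: row=7, L[7]='m', prepend. Next row=LF[7]=2
  step 8: row=2, L[2]='n', prepend. Next row=LF[2]=5
  step 9: row=5, L[5]='o', prepend. Next row=LF[5]=10
  step 10: row=10, L[10]='m', prepend. Next row=LF[10]=4
  step 11: row=4, L[4]='n', prepend. Next row=LF[4]=6
Reversed output: nmonmnommo$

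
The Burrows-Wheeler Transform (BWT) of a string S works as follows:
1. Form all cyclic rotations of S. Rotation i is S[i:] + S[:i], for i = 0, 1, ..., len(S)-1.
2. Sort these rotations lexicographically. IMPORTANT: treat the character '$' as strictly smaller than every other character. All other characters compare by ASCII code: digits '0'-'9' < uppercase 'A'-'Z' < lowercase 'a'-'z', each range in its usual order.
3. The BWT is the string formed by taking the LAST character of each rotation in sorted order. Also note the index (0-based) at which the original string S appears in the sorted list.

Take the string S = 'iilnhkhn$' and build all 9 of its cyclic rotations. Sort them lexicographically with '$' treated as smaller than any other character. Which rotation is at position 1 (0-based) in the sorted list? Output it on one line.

Answer: hkhn$iiln

Derivation:
All 9 rotations (rotation i = S[i:]+S[:i]):
  rot[0] = iilnhkhn$
  rot[1] = ilnhkhn$i
  rot[2] = lnhkhn$ii
  rot[3] = nhkhn$iil
  rot[4] = hkhn$iiln
  rot[5] = khn$iilnh
  rot[6] = hn$iilnhk
  rot[7] = n$iilnhkh
  rot[8] = $iilnhkhn
Sorted (with $ < everything):
  sorted[0] = $iilnhkhn
  sorted[1] = hkhn$iiln
  sorted[2] = hn$iilnhk
  sorted[3] = iilnhkhn$
  sorted[4] = ilnhkhn$i
  sorted[5] = khn$iilnh
  sorted[6] = lnhkhn$ii
  sorted[7] = n$iilnhkh
  sorted[8] = nhkhn$iil
sorted[1] = hkhn$iiln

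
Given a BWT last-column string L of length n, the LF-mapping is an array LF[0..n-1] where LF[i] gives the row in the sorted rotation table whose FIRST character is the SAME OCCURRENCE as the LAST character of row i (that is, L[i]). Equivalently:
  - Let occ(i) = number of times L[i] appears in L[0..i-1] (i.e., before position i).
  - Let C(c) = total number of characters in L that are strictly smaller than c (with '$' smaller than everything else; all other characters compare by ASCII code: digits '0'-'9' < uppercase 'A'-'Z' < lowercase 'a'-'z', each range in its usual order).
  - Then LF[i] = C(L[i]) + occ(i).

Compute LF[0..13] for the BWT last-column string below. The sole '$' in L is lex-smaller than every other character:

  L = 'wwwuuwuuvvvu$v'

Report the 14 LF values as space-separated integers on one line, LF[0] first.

Answer: 10 11 12 1 2 13 3 4 6 7 8 5 0 9

Derivation:
Char counts: '$':1, 'u':5, 'v':4, 'w':4
C (first-col start): C('$')=0, C('u')=1, C('v')=6, C('w')=10
L[0]='w': occ=0, LF[0]=C('w')+0=10+0=10
L[1]='w': occ=1, LF[1]=C('w')+1=10+1=11
L[2]='w': occ=2, LF[2]=C('w')+2=10+2=12
L[3]='u': occ=0, LF[3]=C('u')+0=1+0=1
L[4]='u': occ=1, LF[4]=C('u')+1=1+1=2
L[5]='w': occ=3, LF[5]=C('w')+3=10+3=13
L[6]='u': occ=2, LF[6]=C('u')+2=1+2=3
L[7]='u': occ=3, LF[7]=C('u')+3=1+3=4
L[8]='v': occ=0, LF[8]=C('v')+0=6+0=6
L[9]='v': occ=1, LF[9]=C('v')+1=6+1=7
L[10]='v': occ=2, LF[10]=C('v')+2=6+2=8
L[11]='u': occ=4, LF[11]=C('u')+4=1+4=5
L[12]='$': occ=0, LF[12]=C('$')+0=0+0=0
L[13]='v': occ=3, LF[13]=C('v')+3=6+3=9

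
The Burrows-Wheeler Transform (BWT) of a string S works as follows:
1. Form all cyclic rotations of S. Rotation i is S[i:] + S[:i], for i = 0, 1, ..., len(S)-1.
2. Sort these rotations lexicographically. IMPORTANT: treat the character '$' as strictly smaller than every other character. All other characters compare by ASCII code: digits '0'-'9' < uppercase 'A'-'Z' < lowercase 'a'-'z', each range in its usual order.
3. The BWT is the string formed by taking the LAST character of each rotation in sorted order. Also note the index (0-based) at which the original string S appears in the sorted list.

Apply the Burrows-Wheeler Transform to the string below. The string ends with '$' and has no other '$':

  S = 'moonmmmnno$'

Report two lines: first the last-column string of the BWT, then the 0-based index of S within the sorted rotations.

All 11 rotations (rotation i = S[i:]+S[:i]):
  rot[0] = moonmmmnno$
  rot[1] = oonmmmnno$m
  rot[2] = onmmmnno$mo
  rot[3] = nmmmnno$moo
  rot[4] = mmmnno$moon
  rot[5] = mmnno$moonm
  rot[6] = mnno$moonmm
  rot[7] = nno$moonmmm
  rot[8] = no$moonmmmn
  rot[9] = o$moonmmmnn
  rot[10] = $moonmmmnno
Sorted (with $ < everything):
  sorted[0] = $moonmmmnno  (last char: 'o')
  sorted[1] = mmmnno$moon  (last char: 'n')
  sorted[2] = mmnno$moonm  (last char: 'm')
  sorted[3] = mnno$moonmm  (last char: 'm')
  sorted[4] = moonmmmnno$  (last char: '$')
  sorted[5] = nmmmnno$moo  (last char: 'o')
  sorted[6] = nno$moonmmm  (last char: 'm')
  sorted[7] = no$moonmmmn  (last char: 'n')
  sorted[8] = o$moonmmmnn  (last char: 'n')
  sorted[9] = onmmmnno$mo  (last char: 'o')
  sorted[10] = oonmmmnno$m  (last char: 'm')
Last column: onmm$omnnom
Original string S is at sorted index 4

Answer: onmm$omnnom
4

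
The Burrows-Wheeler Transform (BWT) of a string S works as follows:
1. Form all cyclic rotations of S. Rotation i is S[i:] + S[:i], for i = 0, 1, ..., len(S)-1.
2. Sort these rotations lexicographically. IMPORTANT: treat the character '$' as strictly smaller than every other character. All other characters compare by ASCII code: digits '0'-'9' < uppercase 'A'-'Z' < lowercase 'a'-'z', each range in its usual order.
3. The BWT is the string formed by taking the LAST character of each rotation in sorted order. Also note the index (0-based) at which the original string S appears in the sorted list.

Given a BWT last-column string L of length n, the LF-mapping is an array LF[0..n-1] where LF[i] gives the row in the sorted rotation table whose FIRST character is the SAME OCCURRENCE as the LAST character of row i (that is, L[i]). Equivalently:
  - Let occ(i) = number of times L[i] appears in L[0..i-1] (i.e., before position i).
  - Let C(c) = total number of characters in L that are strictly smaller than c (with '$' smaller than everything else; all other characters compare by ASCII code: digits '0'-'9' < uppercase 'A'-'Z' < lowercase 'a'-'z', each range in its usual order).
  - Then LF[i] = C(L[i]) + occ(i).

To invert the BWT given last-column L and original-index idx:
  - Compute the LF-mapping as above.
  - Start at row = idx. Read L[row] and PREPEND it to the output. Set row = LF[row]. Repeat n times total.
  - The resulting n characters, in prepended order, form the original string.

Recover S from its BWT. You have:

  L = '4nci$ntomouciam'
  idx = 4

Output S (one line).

Answer: communication4$

Derivation:
LF mapping: 1 9 3 5 0 10 13 11 7 12 14 4 6 2 8
Walk LF starting at row 4, prepending L[row]:
  step 1: row=4, L[4]='$', prepend. Next row=LF[4]=0
  step 2: row=0, L[0]='4', prepend. Next row=LF[0]=1
  step 3: row=1, L[1]='n', prepend. Next row=LF[1]=9
  step 4: row=9, L[9]='o', prepend. Next row=LF[9]=12
  step 5: row=12, L[12]='i', prepend. Next row=LF[12]=6
  step 6: row=6, L[6]='t', prepend. Next row=LF[6]=13
  step 7: row=13, L[13]='a', prepend. Next row=LF[13]=2
  step 8: row=2, L[2]='c', prepend. Next row=LF[2]=3
  step 9: row=3, L[3]='i', prepend. Next row=LF[3]=5
  step 10: row=5, L[5]='n', prepend. Next row=LF[5]=10
  step 11: row=10, L[10]='u', prepend. Next row=LF[10]=14
  step 12: row=14, L[14]='m', prepend. Next row=LF[14]=8
  step 13: row=8, L[8]='m', prepend. Next row=LF[8]=7
  step 14: row=7, L[7]='o', prepend. Next row=LF[7]=11
  step 15: row=11, L[11]='c', prepend. Next row=LF[11]=4
Reversed output: communication4$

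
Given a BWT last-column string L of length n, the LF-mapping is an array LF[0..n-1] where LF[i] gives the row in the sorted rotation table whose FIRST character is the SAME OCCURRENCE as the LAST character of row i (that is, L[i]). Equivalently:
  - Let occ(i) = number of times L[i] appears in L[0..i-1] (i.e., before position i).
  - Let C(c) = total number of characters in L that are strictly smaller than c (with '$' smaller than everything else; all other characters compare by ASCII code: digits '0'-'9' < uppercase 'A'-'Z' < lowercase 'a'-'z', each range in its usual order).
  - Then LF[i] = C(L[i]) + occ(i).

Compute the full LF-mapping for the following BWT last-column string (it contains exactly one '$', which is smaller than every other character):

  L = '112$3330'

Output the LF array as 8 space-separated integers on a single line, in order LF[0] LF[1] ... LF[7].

Char counts: '$':1, '0':1, '1':2, '2':1, '3':3
C (first-col start): C('$')=0, C('0')=1, C('1')=2, C('2')=4, C('3')=5
L[0]='1': occ=0, LF[0]=C('1')+0=2+0=2
L[1]='1': occ=1, LF[1]=C('1')+1=2+1=3
L[2]='2': occ=0, LF[2]=C('2')+0=4+0=4
L[3]='$': occ=0, LF[3]=C('$')+0=0+0=0
L[4]='3': occ=0, LF[4]=C('3')+0=5+0=5
L[5]='3': occ=1, LF[5]=C('3')+1=5+1=6
L[6]='3': occ=2, LF[6]=C('3')+2=5+2=7
L[7]='0': occ=0, LF[7]=C('0')+0=1+0=1

Answer: 2 3 4 0 5 6 7 1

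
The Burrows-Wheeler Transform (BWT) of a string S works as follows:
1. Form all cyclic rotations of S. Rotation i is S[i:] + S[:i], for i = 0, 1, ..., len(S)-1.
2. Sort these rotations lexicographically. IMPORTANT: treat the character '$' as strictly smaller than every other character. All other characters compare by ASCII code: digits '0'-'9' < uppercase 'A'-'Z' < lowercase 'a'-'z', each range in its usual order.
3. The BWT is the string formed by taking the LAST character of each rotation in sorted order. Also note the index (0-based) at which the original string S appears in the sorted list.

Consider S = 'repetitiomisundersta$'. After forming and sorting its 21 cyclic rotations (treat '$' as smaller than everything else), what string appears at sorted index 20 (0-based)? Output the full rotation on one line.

All 21 rotations (rotation i = S[i:]+S[:i]):
  rot[0] = repetitiomisundersta$
  rot[1] = epetitiomisundersta$r
  rot[2] = petitiomisundersta$re
  rot[3] = etitiomisundersta$rep
  rot[4] = titiomisundersta$repe
  rot[5] = itiomisundersta$repet
  rot[6] = tiomisundersta$repeti
  rot[7] = iomisundersta$repetit
  rot[8] = omisundersta$repetiti
  rot[9] = misundersta$repetitio
  rot[10] = isundersta$repetitiom
  rot[11] = sundersta$repetitiomi
  rot[12] = understa$repetitiomis
  rot[13] = ndersta$repetitiomisu
  rot[14] = dersta$repetitiomisun
  rot[15] = ersta$repetitiomisund
  rot[16] = rsta$repetitiomisunde
  rot[17] = sta$repetitiomisunder
  rot[18] = ta$repetitiomisunders
  rot[19] = a$repetitiomisunderst
  rot[20] = $repetitiomisundersta
Sorted (with $ < everything):
  sorted[0] = $repetitiomisundersta
  sorted[1] = a$repetitiomisunderst
  sorted[2] = dersta$repetitiomisun
  sorted[3] = epetitiomisundersta$r
  sorted[4] = ersta$repetitiomisund
  sorted[5] = etitiomisundersta$rep
  sorted[6] = iomisundersta$repetit
  sorted[7] = isundersta$repetitiom
  sorted[8] = itiomisundersta$repet
  sorted[9] = misundersta$repetitio
  sorted[10] = ndersta$repetitiomisu
  sorted[11] = omisundersta$repetiti
  sorted[12] = petitiomisundersta$re
  sorted[13] = repetitiomisundersta$
  sorted[14] = rsta$repetitiomisunde
  sorted[15] = sta$repetitiomisunder
  sorted[16] = sundersta$repetitiomi
  sorted[17] = ta$repetitiomisunders
  sorted[18] = tiomisundersta$repeti
  sorted[19] = titiomisundersta$repe
  sorted[20] = understa$repetitiomis
sorted[20] = understa$repetitiomis

Answer: understa$repetitiomis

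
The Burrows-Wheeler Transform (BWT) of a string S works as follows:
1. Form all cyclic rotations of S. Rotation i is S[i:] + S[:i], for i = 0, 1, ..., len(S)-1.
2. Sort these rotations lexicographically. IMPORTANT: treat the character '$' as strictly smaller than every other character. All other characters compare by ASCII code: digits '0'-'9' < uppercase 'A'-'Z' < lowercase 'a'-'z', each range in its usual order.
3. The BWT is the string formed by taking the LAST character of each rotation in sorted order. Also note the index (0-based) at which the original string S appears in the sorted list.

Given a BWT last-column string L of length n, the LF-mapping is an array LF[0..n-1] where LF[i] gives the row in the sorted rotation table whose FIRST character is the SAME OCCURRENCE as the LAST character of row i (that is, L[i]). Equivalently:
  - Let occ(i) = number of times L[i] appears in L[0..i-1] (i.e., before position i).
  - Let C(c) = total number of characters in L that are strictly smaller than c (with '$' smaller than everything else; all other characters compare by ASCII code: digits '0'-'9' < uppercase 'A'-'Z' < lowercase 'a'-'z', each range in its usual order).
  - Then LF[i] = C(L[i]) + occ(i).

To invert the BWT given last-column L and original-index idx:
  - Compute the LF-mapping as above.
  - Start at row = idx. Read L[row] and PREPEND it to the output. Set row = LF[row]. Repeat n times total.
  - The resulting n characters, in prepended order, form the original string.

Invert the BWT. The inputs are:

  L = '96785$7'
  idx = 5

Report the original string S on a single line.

Answer: 876579$

Derivation:
LF mapping: 6 2 3 5 1 0 4
Walk LF starting at row 5, prepending L[row]:
  step 1: row=5, L[5]='$', prepend. Next row=LF[5]=0
  step 2: row=0, L[0]='9', prepend. Next row=LF[0]=6
  step 3: row=6, L[6]='7', prepend. Next row=LF[6]=4
  step 4: row=4, L[4]='5', prepend. Next row=LF[4]=1
  step 5: row=1, L[1]='6', prepend. Next row=LF[1]=2
  step 6: row=2, L[2]='7', prepend. Next row=LF[2]=3
  step 7: row=3, L[3]='8', prepend. Next row=LF[3]=5
Reversed output: 876579$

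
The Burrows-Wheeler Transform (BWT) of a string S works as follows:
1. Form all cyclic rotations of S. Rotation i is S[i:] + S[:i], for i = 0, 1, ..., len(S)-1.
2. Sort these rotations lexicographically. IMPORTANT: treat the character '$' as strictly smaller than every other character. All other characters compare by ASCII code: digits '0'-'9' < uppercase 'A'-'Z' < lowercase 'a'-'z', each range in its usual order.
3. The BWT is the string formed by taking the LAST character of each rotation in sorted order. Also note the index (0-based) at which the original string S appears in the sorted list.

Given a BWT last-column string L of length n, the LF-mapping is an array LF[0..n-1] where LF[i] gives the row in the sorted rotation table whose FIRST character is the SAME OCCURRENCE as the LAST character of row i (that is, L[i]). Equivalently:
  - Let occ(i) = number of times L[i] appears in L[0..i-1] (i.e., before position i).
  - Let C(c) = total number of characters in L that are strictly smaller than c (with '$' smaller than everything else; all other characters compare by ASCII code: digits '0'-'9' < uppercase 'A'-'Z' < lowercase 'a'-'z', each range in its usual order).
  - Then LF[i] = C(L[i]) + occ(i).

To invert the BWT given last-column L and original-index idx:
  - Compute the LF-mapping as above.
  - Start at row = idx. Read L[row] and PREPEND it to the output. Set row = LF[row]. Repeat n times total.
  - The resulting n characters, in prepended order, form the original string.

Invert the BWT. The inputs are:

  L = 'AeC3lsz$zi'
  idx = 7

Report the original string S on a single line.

LF mapping: 2 4 3 1 6 7 8 0 9 5
Walk LF starting at row 7, prepending L[row]:
  step 1: row=7, L[7]='$', prepend. Next row=LF[7]=0
  step 2: row=0, L[0]='A', prepend. Next row=LF[0]=2
  step 3: row=2, L[2]='C', prepend. Next row=LF[2]=3
  step 4: row=3, L[3]='3', prepend. Next row=LF[3]=1
  step 5: row=1, L[1]='e', prepend. Next row=LF[1]=4
  step 6: row=4, L[4]='l', prepend. Next row=LF[4]=6
  step 7: row=6, L[6]='z', prepend. Next row=LF[6]=8
  step 8: row=8, L[8]='z', prepend. Next row=LF[8]=9
  step 9: row=9, L[9]='i', prepend. Next row=LF[9]=5
  step 10: row=5, L[5]='s', prepend. Next row=LF[5]=7
Reversed output: sizzle3CA$

Answer: sizzle3CA$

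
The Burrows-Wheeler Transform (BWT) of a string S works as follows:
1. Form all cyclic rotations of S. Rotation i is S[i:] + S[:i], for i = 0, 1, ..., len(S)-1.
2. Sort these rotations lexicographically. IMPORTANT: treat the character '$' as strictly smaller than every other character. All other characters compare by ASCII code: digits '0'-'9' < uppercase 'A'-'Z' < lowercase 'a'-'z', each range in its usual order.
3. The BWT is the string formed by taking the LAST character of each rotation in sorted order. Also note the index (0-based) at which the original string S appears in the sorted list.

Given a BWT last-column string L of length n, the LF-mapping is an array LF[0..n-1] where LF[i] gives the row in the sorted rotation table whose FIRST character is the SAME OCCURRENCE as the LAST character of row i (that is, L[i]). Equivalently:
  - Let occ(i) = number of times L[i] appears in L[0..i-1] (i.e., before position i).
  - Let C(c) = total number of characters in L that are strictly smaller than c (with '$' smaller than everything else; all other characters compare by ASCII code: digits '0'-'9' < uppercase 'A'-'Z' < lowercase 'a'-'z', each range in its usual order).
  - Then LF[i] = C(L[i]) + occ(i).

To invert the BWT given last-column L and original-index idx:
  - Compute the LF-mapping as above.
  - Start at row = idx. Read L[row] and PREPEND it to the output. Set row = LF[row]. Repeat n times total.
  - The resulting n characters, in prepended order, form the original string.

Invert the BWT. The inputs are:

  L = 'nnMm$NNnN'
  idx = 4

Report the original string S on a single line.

Answer: NnnMNmNn$

Derivation:
LF mapping: 6 7 1 5 0 2 3 8 4
Walk LF starting at row 4, prepending L[row]:
  step 1: row=4, L[4]='$', prepend. Next row=LF[4]=0
  step 2: row=0, L[0]='n', prepend. Next row=LF[0]=6
  step 3: row=6, L[6]='N', prepend. Next row=LF[6]=3
  step 4: row=3, L[3]='m', prepend. Next row=LF[3]=5
  step 5: row=5, L[5]='N', prepend. Next row=LF[5]=2
  step 6: row=2, L[2]='M', prepend. Next row=LF[2]=1
  step 7: row=1, L[1]='n', prepend. Next row=LF[1]=7
  step 8: row=7, L[7]='n', prepend. Next row=LF[7]=8
  step 9: row=8, L[8]='N', prepend. Next row=LF[8]=4
Reversed output: NnnMNmNn$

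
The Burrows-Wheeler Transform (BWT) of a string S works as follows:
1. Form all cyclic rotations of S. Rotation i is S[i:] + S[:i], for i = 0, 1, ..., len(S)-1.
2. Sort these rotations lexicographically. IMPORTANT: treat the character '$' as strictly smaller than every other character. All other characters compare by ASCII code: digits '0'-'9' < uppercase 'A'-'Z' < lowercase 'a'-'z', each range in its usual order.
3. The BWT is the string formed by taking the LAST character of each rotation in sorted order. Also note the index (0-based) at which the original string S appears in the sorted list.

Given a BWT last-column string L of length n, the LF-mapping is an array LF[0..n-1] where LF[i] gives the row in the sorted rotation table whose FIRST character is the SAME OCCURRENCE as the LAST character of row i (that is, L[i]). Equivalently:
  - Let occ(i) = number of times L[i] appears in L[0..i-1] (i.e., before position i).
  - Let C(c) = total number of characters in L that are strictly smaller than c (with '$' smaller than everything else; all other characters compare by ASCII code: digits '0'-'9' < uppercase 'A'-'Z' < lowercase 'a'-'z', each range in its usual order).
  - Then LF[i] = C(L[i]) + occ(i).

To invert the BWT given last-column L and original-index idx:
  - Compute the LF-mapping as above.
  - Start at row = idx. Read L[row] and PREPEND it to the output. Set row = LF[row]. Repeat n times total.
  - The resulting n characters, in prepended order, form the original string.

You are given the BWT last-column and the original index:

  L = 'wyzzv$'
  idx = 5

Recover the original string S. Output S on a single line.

LF mapping: 2 3 4 5 1 0
Walk LF starting at row 5, prepending L[row]:
  step 1: row=5, L[5]='$', prepend. Next row=LF[5]=0
  step 2: row=0, L[0]='w', prepend. Next row=LF[0]=2
  step 3: row=2, L[2]='z', prepend. Next row=LF[2]=4
  step 4: row=4, L[4]='v', prepend. Next row=LF[4]=1
  step 5: row=1, L[1]='y', prepend. Next row=LF[1]=3
  step 6: row=3, L[3]='z', prepend. Next row=LF[3]=5
Reversed output: zyvzw$

Answer: zyvzw$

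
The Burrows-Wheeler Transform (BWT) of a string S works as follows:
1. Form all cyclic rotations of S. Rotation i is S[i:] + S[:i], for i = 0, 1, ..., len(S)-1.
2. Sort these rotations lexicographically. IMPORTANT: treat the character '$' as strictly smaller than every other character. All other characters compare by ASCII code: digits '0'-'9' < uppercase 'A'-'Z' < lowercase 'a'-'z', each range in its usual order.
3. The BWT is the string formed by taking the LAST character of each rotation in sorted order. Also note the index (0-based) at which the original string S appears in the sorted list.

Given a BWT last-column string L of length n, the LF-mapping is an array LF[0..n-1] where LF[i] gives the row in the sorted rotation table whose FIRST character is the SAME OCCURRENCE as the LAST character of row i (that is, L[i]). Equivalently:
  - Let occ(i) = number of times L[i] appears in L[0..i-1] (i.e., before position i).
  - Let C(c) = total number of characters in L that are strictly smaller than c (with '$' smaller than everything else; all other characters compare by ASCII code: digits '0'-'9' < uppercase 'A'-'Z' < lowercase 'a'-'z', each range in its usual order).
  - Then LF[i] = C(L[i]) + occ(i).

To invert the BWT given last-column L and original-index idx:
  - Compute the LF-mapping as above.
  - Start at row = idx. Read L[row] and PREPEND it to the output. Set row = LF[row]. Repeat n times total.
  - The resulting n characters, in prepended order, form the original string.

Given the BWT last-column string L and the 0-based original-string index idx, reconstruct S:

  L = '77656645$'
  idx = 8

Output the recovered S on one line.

Answer: 74666557$

Derivation:
LF mapping: 7 8 4 2 5 6 1 3 0
Walk LF starting at row 8, prepending L[row]:
  step 1: row=8, L[8]='$', prepend. Next row=LF[8]=0
  step 2: row=0, L[0]='7', prepend. Next row=LF[0]=7
  step 3: row=7, L[7]='5', prepend. Next row=LF[7]=3
  step 4: row=3, L[3]='5', prepend. Next row=LF[3]=2
  step 5: row=2, L[2]='6', prepend. Next row=LF[2]=4
  step 6: row=4, L[4]='6', prepend. Next row=LF[4]=5
  step 7: row=5, L[5]='6', prepend. Next row=LF[5]=6
  step 8: row=6, L[6]='4', prepend. Next row=LF[6]=1
  step 9: row=1, L[1]='7', prepend. Next row=LF[1]=8
Reversed output: 74666557$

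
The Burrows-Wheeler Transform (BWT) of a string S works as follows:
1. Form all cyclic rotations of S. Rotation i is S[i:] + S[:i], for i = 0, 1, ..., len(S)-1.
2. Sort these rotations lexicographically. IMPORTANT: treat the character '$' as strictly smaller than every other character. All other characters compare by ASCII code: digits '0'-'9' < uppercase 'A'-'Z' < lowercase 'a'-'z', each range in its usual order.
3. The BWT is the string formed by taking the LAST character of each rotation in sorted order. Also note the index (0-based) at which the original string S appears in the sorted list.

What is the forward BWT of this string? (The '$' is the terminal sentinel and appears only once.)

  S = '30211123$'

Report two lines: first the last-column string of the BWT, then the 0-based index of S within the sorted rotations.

All 9 rotations (rotation i = S[i:]+S[:i]):
  rot[0] = 30211123$
  rot[1] = 0211123$3
  rot[2] = 211123$30
  rot[3] = 11123$302
  rot[4] = 1123$3021
  rot[5] = 123$30211
  rot[6] = 23$302111
  rot[7] = 3$3021112
  rot[8] = $30211123
Sorted (with $ < everything):
  sorted[0] = $30211123  (last char: '3')
  sorted[1] = 0211123$3  (last char: '3')
  sorted[2] = 11123$302  (last char: '2')
  sorted[3] = 1123$3021  (last char: '1')
  sorted[4] = 123$30211  (last char: '1')
  sorted[5] = 211123$30  (last char: '0')
  sorted[6] = 23$302111  (last char: '1')
  sorted[7] = 3$3021112  (last char: '2')
  sorted[8] = 30211123$  (last char: '$')
Last column: 33211012$
Original string S is at sorted index 8

Answer: 33211012$
8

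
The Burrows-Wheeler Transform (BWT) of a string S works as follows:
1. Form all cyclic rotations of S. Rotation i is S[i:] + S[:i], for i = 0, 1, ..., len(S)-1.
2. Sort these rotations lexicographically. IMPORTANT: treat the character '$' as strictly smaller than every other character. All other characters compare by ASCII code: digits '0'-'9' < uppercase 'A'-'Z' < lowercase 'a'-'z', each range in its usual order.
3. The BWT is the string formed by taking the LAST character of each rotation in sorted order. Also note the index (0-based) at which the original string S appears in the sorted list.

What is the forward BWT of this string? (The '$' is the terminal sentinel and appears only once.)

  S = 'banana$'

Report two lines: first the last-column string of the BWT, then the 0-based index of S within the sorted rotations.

All 7 rotations (rotation i = S[i:]+S[:i]):
  rot[0] = banana$
  rot[1] = anana$b
  rot[2] = nana$ba
  rot[3] = ana$ban
  rot[4] = na$bana
  rot[5] = a$banan
  rot[6] = $banana
Sorted (with $ < everything):
  sorted[0] = $banana  (last char: 'a')
  sorted[1] = a$banan  (last char: 'n')
  sorted[2] = ana$ban  (last char: 'n')
  sorted[3] = anana$b  (last char: 'b')
  sorted[4] = banana$  (last char: '$')
  sorted[5] = na$bana  (last char: 'a')
  sorted[6] = nana$ba  (last char: 'a')
Last column: annb$aa
Original string S is at sorted index 4

Answer: annb$aa
4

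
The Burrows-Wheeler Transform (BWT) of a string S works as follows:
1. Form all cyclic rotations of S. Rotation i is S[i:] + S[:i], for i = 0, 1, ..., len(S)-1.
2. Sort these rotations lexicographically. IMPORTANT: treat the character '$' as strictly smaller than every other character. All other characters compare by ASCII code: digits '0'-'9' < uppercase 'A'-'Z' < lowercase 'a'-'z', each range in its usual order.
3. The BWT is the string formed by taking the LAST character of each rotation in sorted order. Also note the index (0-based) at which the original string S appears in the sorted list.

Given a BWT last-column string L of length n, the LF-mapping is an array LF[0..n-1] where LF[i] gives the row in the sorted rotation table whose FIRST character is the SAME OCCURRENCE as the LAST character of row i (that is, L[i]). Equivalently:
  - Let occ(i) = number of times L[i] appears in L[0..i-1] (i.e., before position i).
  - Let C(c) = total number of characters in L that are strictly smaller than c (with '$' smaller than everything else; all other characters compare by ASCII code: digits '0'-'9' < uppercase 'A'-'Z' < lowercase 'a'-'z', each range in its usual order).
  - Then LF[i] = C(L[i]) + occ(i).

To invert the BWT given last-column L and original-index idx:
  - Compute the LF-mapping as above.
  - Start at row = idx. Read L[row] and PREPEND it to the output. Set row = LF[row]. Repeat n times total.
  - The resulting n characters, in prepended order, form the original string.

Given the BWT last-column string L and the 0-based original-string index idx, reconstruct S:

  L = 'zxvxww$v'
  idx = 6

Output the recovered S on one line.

Answer: xwwxvvz$

Derivation:
LF mapping: 7 5 1 6 3 4 0 2
Walk LF starting at row 6, prepending L[row]:
  step 1: row=6, L[6]='$', prepend. Next row=LF[6]=0
  step 2: row=0, L[0]='z', prepend. Next row=LF[0]=7
  step 3: row=7, L[7]='v', prepend. Next row=LF[7]=2
  step 4: row=2, L[2]='v', prepend. Next row=LF[2]=1
  step 5: row=1, L[1]='x', prepend. Next row=LF[1]=5
  step 6: row=5, L[5]='w', prepend. Next row=LF[5]=4
  step 7: row=4, L[4]='w', prepend. Next row=LF[4]=3
  step 8: row=3, L[3]='x', prepend. Next row=LF[3]=6
Reversed output: xwwxvvz$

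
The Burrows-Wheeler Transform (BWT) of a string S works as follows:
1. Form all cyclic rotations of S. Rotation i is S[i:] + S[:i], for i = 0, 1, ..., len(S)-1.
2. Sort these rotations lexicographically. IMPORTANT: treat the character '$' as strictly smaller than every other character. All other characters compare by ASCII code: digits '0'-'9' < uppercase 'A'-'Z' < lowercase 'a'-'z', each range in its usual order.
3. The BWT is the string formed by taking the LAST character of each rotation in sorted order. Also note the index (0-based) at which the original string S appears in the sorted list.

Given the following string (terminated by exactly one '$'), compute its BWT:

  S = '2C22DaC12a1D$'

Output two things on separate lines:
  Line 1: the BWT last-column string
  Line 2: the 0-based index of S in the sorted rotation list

All 13 rotations (rotation i = S[i:]+S[:i]):
  rot[0] = 2C22DaC12a1D$
  rot[1] = C22DaC12a1D$2
  rot[2] = 22DaC12a1D$2C
  rot[3] = 2DaC12a1D$2C2
  rot[4] = DaC12a1D$2C22
  rot[5] = aC12a1D$2C22D
  rot[6] = C12a1D$2C22Da
  rot[7] = 12a1D$2C22DaC
  rot[8] = 2a1D$2C22DaC1
  rot[9] = a1D$2C22DaC12
  rot[10] = 1D$2C22DaC12a
  rot[11] = D$2C22DaC12a1
  rot[12] = $2C22DaC12a1D
Sorted (with $ < everything):
  sorted[0] = $2C22DaC12a1D  (last char: 'D')
  sorted[1] = 12a1D$2C22DaC  (last char: 'C')
  sorted[2] = 1D$2C22DaC12a  (last char: 'a')
  sorted[3] = 22DaC12a1D$2C  (last char: 'C')
  sorted[4] = 2C22DaC12a1D$  (last char: '$')
  sorted[5] = 2DaC12a1D$2C2  (last char: '2')
  sorted[6] = 2a1D$2C22DaC1  (last char: '1')
  sorted[7] = C12a1D$2C22Da  (last char: 'a')
  sorted[8] = C22DaC12a1D$2  (last char: '2')
  sorted[9] = D$2C22DaC12a1  (last char: '1')
  sorted[10] = DaC12a1D$2C22  (last char: '2')
  sorted[11] = a1D$2C22DaC12  (last char: '2')
  sorted[12] = aC12a1D$2C22D  (last char: 'D')
Last column: DCaC$21a2122D
Original string S is at sorted index 4

Answer: DCaC$21a2122D
4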